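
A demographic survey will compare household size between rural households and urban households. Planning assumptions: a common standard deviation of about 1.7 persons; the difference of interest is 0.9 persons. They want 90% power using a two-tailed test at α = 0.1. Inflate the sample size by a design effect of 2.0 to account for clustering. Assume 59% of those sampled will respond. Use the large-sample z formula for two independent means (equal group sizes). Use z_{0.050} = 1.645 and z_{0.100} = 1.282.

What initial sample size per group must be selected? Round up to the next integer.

n = (z_{α/2} + z_β)² · (σ₁² + σ₂²) / δ²
  = (1.645 + 1.282)² · (2·1.7² = 5.78) / 0.9²
  = 8.5673 · 5.78 / 0.81
  = 61.13
Design effect: 2.0 × 61.13 = 122.27.
Adjust for 59% response: 122.27 / 0.59 = 207.24.
Round up → n = 208 per group.

n = 208 per group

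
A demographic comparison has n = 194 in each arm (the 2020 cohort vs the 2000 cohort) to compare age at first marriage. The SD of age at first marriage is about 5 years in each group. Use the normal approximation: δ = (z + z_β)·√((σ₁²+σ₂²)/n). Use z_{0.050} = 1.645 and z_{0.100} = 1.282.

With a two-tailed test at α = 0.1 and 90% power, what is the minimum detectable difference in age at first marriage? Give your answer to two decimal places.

Minimum detectable difference ≈ 1.49 years

δ = (z_{α/2} + z_β) · √((σ₁²+σ₂²)/n)
  = (1.645 + 1.282) · √(50/194)
  = 2.927 · √0.25773
  = 2.927 · 0.5077
  = 1.4860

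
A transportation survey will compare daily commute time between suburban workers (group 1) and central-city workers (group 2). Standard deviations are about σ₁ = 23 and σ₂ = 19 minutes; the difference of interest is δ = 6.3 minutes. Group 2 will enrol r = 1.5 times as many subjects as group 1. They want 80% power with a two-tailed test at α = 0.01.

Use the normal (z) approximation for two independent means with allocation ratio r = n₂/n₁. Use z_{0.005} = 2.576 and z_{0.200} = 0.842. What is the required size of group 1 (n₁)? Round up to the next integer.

n₁ = 227

n₁ = (z_{α/2} + z_β)² · (σ₁² + σ₂²/r) / δ²
   = (2.576 + 0.842)² · (23² + 19²/1.5) / 6.3²
   = 11.6827 · (529 + 240.6667) / 39.69
   = 11.6827 · 769.6667 / 39.69
   = 226.55
Round up → n₁ = 227; n₂ = r·n₁ = 1.5 × 227 = 341.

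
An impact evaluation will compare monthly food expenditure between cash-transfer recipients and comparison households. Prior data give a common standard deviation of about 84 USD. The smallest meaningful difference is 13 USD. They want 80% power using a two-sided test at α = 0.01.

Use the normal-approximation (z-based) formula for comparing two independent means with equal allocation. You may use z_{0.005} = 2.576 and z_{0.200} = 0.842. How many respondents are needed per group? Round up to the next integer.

n = 976 per group

n = (z_{α/2} + z_β)² · (σ₁² + σ₂²) / δ²
  = (2.576 + 0.842)² · (2·84² = 14112) / 13²
  = 11.6827 · 14112 / 169
  = 975.54
Round up → n = 976 per group.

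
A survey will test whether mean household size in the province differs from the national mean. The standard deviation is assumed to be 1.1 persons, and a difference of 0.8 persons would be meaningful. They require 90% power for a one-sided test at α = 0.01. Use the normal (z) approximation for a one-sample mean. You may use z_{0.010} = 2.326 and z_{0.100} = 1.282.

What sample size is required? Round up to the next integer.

n = (z_α + z_β)² · σ² / δ²
  = (2.326 + 1.282)² · 1.1² / 0.8²
  = 13.0177 · 1.21 / 0.64
  = 24.61
Round up → n = 25.

n = 25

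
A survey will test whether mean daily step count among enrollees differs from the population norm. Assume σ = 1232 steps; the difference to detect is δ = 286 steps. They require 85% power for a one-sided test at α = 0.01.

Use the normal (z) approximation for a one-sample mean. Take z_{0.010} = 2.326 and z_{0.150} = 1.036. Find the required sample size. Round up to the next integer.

n = (z_α + z_β)² · σ² / δ²
  = (2.326 + 1.036)² · 1232² / 286²
  = 11.3030 · 1517824 / 81796
  = 209.74
Round up → n = 210.

n = 210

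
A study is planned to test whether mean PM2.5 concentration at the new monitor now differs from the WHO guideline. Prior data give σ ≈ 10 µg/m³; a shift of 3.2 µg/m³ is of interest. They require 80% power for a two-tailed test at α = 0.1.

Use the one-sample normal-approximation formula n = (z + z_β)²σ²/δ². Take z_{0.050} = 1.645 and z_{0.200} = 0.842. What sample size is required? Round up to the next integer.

n = (z_{α/2} + z_β)² · σ² / δ²
  = (1.645 + 0.842)² · 10² / 3.2²
  = 6.1852 · 100 / 10.24
  = 60.40
Round up → n = 61.

n = 61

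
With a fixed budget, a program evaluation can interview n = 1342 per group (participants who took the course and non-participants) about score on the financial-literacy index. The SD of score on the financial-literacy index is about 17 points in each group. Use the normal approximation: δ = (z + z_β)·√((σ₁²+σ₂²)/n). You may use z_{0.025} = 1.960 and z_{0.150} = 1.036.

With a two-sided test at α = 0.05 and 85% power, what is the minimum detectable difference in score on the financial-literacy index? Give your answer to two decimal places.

Minimum detectable difference ≈ 1.97 points

δ = (z_{α/2} + z_β) · √((σ₁²+σ₂²)/n)
  = (1.960 + 1.036) · √(578/1342)
  = 2.996 · √0.4307
  = 2.996 · 0.6563
  = 1.9662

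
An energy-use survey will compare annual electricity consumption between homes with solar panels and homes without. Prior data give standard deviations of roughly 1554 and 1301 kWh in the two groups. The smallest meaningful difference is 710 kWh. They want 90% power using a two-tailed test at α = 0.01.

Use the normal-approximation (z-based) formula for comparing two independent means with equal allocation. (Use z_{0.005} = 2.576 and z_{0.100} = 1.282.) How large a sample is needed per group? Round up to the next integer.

n = (z_{α/2} + z_β)² · (σ₁² + σ₂²) / δ²
  = (2.576 + 1.282)² · (1554² + 1301² = 4107517) / 710²
  = 14.8842 · 4107517 / 504100
  = 121.28
Round up → n = 122 per group.

n = 122 per group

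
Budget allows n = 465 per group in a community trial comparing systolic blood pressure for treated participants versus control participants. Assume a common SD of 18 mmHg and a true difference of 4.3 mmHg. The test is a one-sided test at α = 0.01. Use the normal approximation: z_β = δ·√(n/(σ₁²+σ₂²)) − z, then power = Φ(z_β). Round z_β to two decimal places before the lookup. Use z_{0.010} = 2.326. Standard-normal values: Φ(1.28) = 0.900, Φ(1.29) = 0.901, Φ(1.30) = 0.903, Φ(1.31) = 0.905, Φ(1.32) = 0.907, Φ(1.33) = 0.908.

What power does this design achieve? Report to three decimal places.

z_β = δ·√(n/(σ₁²+σ₂²)) − z_α
    = 4.3 · √(465/648) − 2.326
    = 4.3 · 0.84711 − 2.326
    = 3.6426 − 2.326 = 1.3166 → 1.32
Power = Φ(1.32) = 0.907.

Power ≈ 0.907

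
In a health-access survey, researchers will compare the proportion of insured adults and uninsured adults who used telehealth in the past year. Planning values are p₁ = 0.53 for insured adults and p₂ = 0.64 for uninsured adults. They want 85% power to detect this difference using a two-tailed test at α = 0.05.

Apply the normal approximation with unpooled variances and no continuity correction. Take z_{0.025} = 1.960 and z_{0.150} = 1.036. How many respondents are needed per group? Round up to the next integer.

n = (z_{α/2} + z_β)² · [p₁(1−p₁) + p₂(1−p₂)] / (p₁ − p₂)²
  = (1.960 + 1.036)² · (0.53·0.47 + 0.64·0.36) / (-0.11)²
  = (2.996)² · (0.2491 + 0.2304) / 0.0121
  = 8.9760 · 0.4795 / 0.0121
  = 355.70
Round up → n = 356 per group.

n = 356 per group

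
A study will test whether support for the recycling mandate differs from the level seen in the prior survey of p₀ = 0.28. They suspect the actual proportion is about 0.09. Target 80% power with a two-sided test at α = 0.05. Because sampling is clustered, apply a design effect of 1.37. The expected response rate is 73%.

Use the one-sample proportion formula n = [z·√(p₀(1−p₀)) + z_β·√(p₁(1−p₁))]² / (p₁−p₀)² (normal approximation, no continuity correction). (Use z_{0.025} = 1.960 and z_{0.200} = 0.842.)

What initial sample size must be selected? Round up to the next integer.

n = [z_{α/2}·√(p₀q₀) + z_β·√(p₁q₁)]² / (p₁ − p₀)²
  = [1.960·√(0.28·0.72) + 0.842·√(0.09·0.91)]² / (-0.19)²
  = [1.960·0.4490 + 0.842·0.2862]² / 0.0361
  = [1.1210]² / 0.0361
  = 34.81
Design effect: 1.37 × 34.81 = 47.69.
Adjust for 73% response: 47.69 / 0.73 = 65.33.
Round up → n = 66.

n = 66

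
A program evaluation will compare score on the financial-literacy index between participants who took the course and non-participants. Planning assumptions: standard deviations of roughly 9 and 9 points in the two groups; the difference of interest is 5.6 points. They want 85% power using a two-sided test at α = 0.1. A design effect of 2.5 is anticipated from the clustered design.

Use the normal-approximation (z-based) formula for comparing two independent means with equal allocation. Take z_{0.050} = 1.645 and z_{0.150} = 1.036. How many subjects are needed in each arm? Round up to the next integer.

n = 93 per group

n = (z_{α/2} + z_β)² · (σ₁² + σ₂²) / δ²
  = (1.645 + 1.036)² · (9² + 9² = 162) / 5.6²
  = 7.1878 · 162 / 31.36
  = 37.13
Design effect: 2.5 × 37.13 = 92.83.
Round up → n = 93 per group.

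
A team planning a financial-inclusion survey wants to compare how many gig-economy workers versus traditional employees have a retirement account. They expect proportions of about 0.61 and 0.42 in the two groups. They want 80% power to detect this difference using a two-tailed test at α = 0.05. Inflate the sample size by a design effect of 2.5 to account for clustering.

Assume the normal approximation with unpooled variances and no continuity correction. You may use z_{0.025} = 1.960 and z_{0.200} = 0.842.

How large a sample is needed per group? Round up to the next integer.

n = 262 per group

n = (z_{α/2} + z_β)² · [p₁(1−p₁) + p₂(1−p₂)] / (p₁ − p₂)²
  = (1.960 + 0.842)² · (0.61·0.39 + 0.42·0.58) / (0.19)²
  = (2.802)² · (0.2379 + 0.2436) / 0.0361
  = 7.8512 · 0.4815 / 0.0361
  = 104.72
Design effect: 2.5 × 104.72 = 261.80.
Round up → n = 262 per group.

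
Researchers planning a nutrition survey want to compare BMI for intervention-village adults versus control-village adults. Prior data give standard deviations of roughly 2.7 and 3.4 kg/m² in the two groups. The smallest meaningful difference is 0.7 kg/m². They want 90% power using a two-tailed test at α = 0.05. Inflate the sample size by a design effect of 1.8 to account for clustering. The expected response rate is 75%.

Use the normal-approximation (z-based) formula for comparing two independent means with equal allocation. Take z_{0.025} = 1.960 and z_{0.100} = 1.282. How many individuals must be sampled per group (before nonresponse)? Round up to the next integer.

n = (z_{α/2} + z_β)² · (σ₁² + σ₂²) / δ²
  = (1.960 + 1.282)² · (2.7² + 3.4² = 18.85) / 0.7²
  = 10.5106 · 18.85 / 0.49
  = 404.33
Design effect: 1.8 × 404.33 = 727.80.
Adjust for 75% response: 727.80 / 0.75 = 970.40.
Round up → n = 971 per group.

n = 971 per group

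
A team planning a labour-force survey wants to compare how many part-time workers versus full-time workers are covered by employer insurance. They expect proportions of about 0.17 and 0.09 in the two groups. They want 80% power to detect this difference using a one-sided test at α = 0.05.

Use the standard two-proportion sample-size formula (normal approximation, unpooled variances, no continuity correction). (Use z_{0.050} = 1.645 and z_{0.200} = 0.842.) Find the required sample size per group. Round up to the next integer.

n = 216 per group

n = (z_α + z_β)² · [p₁(1−p₁) + p₂(1−p₂)] / (p₁ − p₂)²
  = (1.645 + 0.842)² · (0.17·0.83 + 0.09·0.91) / (0.08)²
  = (2.487)² · (0.1411 + 0.0819) / 0.0064
  = 6.1852 · 0.2230 / 0.0064
  = 215.51
Round up → n = 216 per group.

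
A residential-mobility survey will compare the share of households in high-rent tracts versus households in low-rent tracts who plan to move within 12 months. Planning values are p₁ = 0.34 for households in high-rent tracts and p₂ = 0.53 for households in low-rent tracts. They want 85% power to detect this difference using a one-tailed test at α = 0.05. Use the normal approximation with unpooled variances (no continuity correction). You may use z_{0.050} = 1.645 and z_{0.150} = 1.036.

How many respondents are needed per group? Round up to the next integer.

n = (z_α + z_β)² · [p₁(1−p₁) + p₂(1−p₂)] / (p₁ − p₂)²
  = (1.645 + 1.036)² · (0.34·0.66 + 0.53·0.47) / (-0.19)²
  = (2.681)² · (0.2244 + 0.2491) / 0.0361
  = 7.1878 · 0.4735 / 0.0361
  = 94.28
Round up → n = 95 per group.

n = 95 per group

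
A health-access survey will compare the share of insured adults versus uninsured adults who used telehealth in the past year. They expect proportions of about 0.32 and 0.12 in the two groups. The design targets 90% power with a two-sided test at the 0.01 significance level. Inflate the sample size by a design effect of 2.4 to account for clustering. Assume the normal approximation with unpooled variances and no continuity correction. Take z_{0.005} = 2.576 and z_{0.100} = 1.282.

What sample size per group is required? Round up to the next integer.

n = 289 per group

n = (z_{α/2} + z_β)² · [p₁(1−p₁) + p₂(1−p₂)] / (p₁ − p₂)²
  = (2.576 + 1.282)² · (0.32·0.68 + 0.12·0.88) / (0.20)²
  = (3.858)² · (0.2176 + 0.1056) / 0.0400
  = 14.8842 · 0.3232 / 0.0400
  = 120.26
Design effect: 2.4 × 120.26 = 288.63.
Round up → n = 289 per group.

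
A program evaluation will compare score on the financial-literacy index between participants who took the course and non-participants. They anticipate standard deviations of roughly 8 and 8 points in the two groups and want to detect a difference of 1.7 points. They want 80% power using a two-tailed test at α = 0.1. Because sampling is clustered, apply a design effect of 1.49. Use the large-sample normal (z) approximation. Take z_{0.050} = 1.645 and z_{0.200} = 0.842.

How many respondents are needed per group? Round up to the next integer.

n = (z_{α/2} + z_β)² · (σ₁² + σ₂²) / δ²
  = (1.645 + 0.842)² · (8² + 8² = 128) / 1.7²
  = 6.1852 · 128 / 2.89
  = 273.95
Design effect: 1.49 × 273.95 = 408.18.
Round up → n = 409 per group.

n = 409 per group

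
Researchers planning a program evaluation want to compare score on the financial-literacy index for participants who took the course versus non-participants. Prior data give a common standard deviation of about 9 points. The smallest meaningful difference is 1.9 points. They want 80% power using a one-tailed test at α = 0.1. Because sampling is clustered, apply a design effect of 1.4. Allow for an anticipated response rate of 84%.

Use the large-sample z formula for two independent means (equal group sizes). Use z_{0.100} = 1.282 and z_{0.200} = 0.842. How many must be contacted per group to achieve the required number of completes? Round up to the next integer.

n = (z_α + z_β)² · (σ₁² + σ₂²) / δ²
  = (1.282 + 0.842)² · (2·9² = 162) / 1.9²
  = 4.5114 · 162 / 3.61
  = 202.45
Design effect: 1.4 × 202.45 = 283.43.
Adjust for 84% response: 283.43 / 0.84 = 337.42.
Round up → n = 338 per group.

n = 338 per group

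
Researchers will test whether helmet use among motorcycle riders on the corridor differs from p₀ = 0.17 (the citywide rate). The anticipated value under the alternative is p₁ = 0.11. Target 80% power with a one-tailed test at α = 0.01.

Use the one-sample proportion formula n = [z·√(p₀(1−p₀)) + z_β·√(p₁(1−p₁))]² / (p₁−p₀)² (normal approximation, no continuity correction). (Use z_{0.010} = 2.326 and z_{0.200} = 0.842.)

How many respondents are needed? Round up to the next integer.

n = [z_α·√(p₀q₀) + z_β·√(p₁q₁)]² / (p₁ − p₀)²
  = [2.326·√(0.17·0.83) + 0.842·√(0.11·0.89)]² / (-0.06)²
  = [2.326·0.3756 + 0.842·0.3129]² / 0.0036
  = [1.1372]² / 0.0036
  = 359.21
Round up → n = 360.

n = 360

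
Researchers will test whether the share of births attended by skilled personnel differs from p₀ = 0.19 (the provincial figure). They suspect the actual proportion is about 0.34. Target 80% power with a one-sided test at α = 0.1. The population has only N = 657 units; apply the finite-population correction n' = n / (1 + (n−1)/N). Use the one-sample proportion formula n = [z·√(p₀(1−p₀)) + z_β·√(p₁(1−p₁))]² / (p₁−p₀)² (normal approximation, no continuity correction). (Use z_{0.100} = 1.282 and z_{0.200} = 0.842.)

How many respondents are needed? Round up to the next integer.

n = [z_α·√(p₀q₀) + z_β·√(p₁q₁)]² / (p₁ − p₀)²
  = [1.282·√(0.19·0.81) + 0.842·√(0.34·0.66)]² / (0.15)²
  = [1.282·0.3923 + 0.842·0.4737]² / 0.0225
  = [0.9018]² / 0.0225
  = 36.14
Finite-population correction (N = 657): 36.14 / (1 + (36.14 − 1)/657) = 34.31.
Round up → n = 35.

n = 35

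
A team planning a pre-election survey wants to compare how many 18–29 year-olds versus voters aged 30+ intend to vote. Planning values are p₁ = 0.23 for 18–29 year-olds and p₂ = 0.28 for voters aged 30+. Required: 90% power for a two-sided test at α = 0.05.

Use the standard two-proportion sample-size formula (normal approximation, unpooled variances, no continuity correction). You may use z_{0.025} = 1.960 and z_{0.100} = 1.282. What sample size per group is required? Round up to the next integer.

n = 1593 per group

n = (z_{α/2} + z_β)² · [p₁(1−p₁) + p₂(1−p₂)] / (p₁ − p₂)²
  = (1.960 + 1.282)² · (0.23·0.77 + 0.28·0.72) / (-0.05)²
  = (3.242)² · (0.1771 + 0.2016) / 0.0025
  = 10.5106 · 0.3787 / 0.0025
  = 1592.14
Round up → n = 1593 per group.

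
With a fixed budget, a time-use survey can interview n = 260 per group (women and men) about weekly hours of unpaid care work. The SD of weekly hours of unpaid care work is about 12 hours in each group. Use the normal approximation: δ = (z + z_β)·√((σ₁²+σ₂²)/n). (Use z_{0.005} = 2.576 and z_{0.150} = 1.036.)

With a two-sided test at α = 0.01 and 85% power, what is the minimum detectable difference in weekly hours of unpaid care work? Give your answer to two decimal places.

δ = (z_{α/2} + z_β) · √((σ₁²+σ₂²)/n)
  = (2.576 + 1.036) · √(288/260)
  = 3.612 · √1.1077
  = 3.612 · 1.0525
  = 3.8015

Minimum detectable difference ≈ 3.80 hours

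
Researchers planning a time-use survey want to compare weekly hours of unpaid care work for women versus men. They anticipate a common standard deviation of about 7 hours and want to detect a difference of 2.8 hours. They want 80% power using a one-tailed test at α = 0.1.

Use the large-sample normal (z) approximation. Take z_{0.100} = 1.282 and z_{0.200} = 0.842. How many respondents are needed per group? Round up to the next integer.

n = (z_α + z_β)² · (σ₁² + σ₂²) / δ²
  = (1.282 + 0.842)² · (2·7² = 98) / 2.8²
  = 4.5114 · 98 / 7.84
  = 56.39
Round up → n = 57 per group.

n = 57 per group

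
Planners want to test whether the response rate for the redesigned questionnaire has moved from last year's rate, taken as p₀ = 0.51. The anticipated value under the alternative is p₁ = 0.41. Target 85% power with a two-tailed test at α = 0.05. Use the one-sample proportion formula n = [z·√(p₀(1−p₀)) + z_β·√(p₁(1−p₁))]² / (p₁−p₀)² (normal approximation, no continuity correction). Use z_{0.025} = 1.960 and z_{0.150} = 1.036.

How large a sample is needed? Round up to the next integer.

n = [z_{α/2}·√(p₀q₀) + z_β·√(p₁q₁)]² / (p₁ − p₀)²
  = [1.960·√(0.51·0.49) + 1.036·√(0.41·0.59)]² / (-0.10)²
  = [1.960·0.4999 + 1.036·0.4918]² / 0.0100
  = [1.4893]² / 0.0100
  = 221.81
Round up → n = 222.

n = 222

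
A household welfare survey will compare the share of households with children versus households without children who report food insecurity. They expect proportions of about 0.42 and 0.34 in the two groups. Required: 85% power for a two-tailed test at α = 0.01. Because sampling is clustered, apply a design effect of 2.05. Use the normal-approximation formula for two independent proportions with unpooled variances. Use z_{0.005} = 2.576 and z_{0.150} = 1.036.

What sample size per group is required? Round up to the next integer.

n = (z_{α/2} + z_β)² · [p₁(1−p₁) + p₂(1−p₂)] / (p₁ − p₂)²
  = (2.576 + 1.036)² · (0.42·0.58 + 0.34·0.66) / (0.08)²
  = (3.612)² · (0.2436 + 0.2244) / 0.0064
  = 13.0465 · 0.4680 / 0.0064
  = 954.03
Design effect: 2.05 × 954.03 = 1955.76.
Round up → n = 1956 per group.

n = 1956 per group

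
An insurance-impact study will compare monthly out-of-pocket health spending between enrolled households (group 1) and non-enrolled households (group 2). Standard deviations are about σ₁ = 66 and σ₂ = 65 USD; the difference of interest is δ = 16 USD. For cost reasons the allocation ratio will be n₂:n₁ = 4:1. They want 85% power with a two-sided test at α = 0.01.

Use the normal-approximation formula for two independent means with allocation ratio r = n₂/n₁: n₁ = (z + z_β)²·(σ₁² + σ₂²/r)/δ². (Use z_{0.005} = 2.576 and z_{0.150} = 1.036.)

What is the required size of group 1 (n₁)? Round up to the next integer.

n₁ = (z_{α/2} + z_β)² · (σ₁² + σ₂²/r) / δ²
   = (2.576 + 1.036)² · (66² + 65²/4) / 16²
   = 13.0465 · (4356 + 1056.2) / 256
   = 13.0465 · 5412.2 / 256
   = 275.82
Round up → n₁ = 276; n₂ = r·n₁ = 4 × 276 = 1104.

n₁ = 276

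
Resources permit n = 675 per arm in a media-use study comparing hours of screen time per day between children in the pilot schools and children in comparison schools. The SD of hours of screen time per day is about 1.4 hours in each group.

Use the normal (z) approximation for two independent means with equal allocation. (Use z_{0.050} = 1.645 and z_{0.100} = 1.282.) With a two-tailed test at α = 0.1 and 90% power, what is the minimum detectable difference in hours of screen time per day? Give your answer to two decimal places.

δ = (z_{α/2} + z_β) · √((σ₁²+σ₂²)/n)
  = (1.645 + 1.282) · √(3.92/675)
  = 2.927 · √0.00581
  = 2.927 · 0.0762
  = 0.2231

Minimum detectable difference ≈ 0.22 hours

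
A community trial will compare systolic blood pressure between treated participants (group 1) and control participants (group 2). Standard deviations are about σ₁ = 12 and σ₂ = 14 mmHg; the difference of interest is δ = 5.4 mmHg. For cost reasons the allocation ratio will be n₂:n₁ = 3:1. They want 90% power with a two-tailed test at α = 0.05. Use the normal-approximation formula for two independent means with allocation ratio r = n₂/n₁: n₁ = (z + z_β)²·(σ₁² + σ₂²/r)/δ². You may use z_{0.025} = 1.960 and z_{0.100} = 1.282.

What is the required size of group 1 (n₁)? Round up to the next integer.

n₁ = (z_{α/2} + z_β)² · (σ₁² + σ₂²/r) / δ²
   = (1.960 + 1.282)² · (12² + 14²/3) / 5.4²
   = 10.5106 · (144 + 65.3333) / 29.16
   = 10.5106 · 209.3333 / 29.16
   = 75.45
Round up → n₁ = 76; n₂ = r·n₁ = 3 × 76 = 228.

n₁ = 76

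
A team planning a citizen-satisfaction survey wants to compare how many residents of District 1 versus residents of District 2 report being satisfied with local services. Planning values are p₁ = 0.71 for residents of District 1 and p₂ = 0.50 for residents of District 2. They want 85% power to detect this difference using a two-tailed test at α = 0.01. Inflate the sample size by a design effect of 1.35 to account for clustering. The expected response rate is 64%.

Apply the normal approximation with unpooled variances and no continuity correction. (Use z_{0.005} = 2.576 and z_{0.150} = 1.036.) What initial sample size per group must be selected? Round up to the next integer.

n = (z_{α/2} + z_β)² · [p₁(1−p₁) + p₂(1−p₂)] / (p₁ − p₂)²
  = (2.576 + 1.036)² · (0.71·0.29 + 0.50·0.50) / (0.21)²
  = (3.612)² · (0.2059 + 0.2500) / 0.0441
  = 13.0465 · 0.4559 / 0.0441
  = 134.87
Design effect: 1.35 × 134.87 = 182.08.
Adjust for 64% response: 182.08 / 0.64 = 284.50.
Round up → n = 285 per group.

n = 285 per group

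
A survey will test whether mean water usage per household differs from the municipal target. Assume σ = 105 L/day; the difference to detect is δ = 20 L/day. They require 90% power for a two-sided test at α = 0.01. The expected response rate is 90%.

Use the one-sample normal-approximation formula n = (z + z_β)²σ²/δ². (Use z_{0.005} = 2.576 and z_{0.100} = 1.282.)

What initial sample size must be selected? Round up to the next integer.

n = 456

n = (z_{α/2} + z_β)² · σ² / δ²
  = (2.576 + 1.282)² · 105² / 20²
  = 14.8842 · 11025 / 400
  = 410.24
Adjust for 90% response: 410.24 / 0.90 = 455.83.
Round up → n = 456.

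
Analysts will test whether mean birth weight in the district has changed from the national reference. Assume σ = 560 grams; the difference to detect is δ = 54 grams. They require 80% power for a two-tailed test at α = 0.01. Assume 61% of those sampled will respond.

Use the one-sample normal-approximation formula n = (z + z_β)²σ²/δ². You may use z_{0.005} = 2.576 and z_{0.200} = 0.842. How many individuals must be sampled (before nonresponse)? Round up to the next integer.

n = (z_{α/2} + z_β)² · σ² / δ²
  = (2.576 + 0.842)² · 560² / 54²
  = 11.6827 · 313600 / 2916
  = 1256.41
Adjust for 61% response: 1256.41 / 0.61 = 2059.69.
Round up → n = 2060.

n = 2060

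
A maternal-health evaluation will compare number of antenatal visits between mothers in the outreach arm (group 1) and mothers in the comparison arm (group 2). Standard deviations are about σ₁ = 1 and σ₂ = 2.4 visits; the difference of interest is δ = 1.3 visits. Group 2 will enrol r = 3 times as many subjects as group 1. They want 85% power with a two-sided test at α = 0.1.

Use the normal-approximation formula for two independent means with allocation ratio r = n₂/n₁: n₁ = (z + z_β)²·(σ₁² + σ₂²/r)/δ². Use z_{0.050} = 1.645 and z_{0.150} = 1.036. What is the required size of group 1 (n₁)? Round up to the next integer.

n₁ = 13

n₁ = (z_{α/2} + z_β)² · (σ₁² + σ₂²/r) / δ²
   = (1.645 + 1.036)² · (1² + 2.4²/3) / 1.3²
   = 7.1878 · (1 + 1.92) / 1.69
   = 7.1878 · 2.92 / 1.69
   = 12.42
Round up → n₁ = 13; n₂ = r·n₁ = 3 × 13 = 39.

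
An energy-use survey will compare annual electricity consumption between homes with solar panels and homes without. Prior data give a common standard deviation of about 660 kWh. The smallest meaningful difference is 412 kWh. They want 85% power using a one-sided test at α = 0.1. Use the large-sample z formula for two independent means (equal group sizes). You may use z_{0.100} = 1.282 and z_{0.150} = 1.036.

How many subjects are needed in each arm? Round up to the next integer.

n = (z_α + z_β)² · (σ₁² + σ₂²) / δ²
  = (1.282 + 1.036)² · (2·660² = 871200) / 412²
  = 5.3731 · 871200 / 169744
  = 27.58
Round up → n = 28 per group.

n = 28 per group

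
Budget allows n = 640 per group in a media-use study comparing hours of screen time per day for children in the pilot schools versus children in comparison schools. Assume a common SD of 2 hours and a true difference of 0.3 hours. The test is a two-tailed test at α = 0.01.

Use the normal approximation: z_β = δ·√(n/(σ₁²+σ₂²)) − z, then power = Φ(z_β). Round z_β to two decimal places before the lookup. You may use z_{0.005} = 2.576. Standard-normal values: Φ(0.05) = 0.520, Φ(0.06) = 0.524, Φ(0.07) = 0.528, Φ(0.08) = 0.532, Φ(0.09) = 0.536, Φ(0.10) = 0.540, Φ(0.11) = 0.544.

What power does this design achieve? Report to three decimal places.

Power ≈ 0.544

z_β = δ·√(n/(σ₁²+σ₂²)) − z_{α/2}
    = 0.3 · √(640/8) − 2.576
    = 0.3 · 8.94427 − 2.576
    = 2.6833 − 2.576 = 0.1073 → 0.11
Power = Φ(0.11) = 0.544.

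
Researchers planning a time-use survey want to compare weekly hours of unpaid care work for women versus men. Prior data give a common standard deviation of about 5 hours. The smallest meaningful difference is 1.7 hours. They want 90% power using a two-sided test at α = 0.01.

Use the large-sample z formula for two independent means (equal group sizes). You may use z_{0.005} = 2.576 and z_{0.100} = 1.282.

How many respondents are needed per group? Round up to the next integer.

n = (z_{α/2} + z_β)² · (σ₁² + σ₂²) / δ²
  = (2.576 + 1.282)² · (2·5² = 50) / 1.7²
  = 14.8842 · 50 / 2.89
  = 257.51
Round up → n = 258 per group.

n = 258 per group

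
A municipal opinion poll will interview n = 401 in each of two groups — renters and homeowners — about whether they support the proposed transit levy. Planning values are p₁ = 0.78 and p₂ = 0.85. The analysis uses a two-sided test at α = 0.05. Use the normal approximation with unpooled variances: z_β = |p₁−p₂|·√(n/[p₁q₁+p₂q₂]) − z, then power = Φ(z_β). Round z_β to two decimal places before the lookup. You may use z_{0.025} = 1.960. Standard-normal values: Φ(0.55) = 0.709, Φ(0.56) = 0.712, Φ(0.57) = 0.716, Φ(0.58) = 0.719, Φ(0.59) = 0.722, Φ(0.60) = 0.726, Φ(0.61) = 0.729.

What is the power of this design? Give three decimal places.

z_β = |p₁−p₂|·√(n/[p₁q₁+p₂q₂]) − z_{α/2}
    = 0.07 · √(401/0.2991) − 1.960
    = 0.07 · 36.6154 − 1.960
    = 2.5631 − 1.960 = 0.6031 → 0.60
Power = Φ(0.60) = 0.726.

Power ≈ 0.726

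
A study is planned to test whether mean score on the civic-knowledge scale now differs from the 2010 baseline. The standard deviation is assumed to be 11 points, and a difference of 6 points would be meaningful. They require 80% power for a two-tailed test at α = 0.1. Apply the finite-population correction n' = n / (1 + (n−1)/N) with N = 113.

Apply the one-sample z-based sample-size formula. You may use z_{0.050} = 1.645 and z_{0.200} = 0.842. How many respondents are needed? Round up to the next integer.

n = 18

n = (z_{α/2} + z_β)² · σ² / δ²
  = (1.645 + 0.842)² · 11² / 6²
  = 6.1852 · 121 / 36
  = 20.79
Finite-population correction (N = 113): 20.79 / (1 + (20.79 − 1)/113) = 17.69.
Round up → n = 18.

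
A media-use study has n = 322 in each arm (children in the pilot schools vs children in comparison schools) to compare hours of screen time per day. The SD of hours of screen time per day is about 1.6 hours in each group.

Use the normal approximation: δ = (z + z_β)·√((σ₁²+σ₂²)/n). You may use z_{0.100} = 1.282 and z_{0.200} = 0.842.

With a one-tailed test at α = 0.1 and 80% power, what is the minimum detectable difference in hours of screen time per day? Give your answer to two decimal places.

Minimum detectable difference ≈ 0.27 hours

δ = (z_α + z_β) · √((σ₁²+σ₂²)/n)
  = (1.282 + 0.842) · √(5.12/322)
  = 2.124 · √0.0159
  = 2.124 · 0.1261
  = 0.2678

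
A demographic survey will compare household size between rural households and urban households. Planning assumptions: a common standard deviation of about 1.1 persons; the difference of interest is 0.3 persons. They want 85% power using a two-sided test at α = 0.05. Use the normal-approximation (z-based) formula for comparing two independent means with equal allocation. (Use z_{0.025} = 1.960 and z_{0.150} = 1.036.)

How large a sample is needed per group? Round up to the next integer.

n = 242 per group

n = (z_{α/2} + z_β)² · (σ₁² + σ₂²) / δ²
  = (1.960 + 1.036)² · (2·1.1² = 2.42) / 0.3²
  = 8.9760 · 2.42 / 0.09
  = 241.36
Round up → n = 242 per group.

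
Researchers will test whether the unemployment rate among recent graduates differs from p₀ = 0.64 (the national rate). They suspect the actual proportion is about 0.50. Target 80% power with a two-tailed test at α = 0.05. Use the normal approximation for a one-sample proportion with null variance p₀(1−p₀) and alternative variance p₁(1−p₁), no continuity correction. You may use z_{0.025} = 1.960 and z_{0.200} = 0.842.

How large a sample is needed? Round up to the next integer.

n = 95

n = [z_{α/2}·√(p₀q₀) + z_β·√(p₁q₁)]² / (p₁ − p₀)²
  = [1.960·√(0.64·0.36) + 0.842·√(0.50·0.50)]² / (-0.14)²
  = [1.960·0.4800 + 0.842·0.5000]² / 0.0196
  = [1.3618]² / 0.0196
  = 94.62
Round up → n = 95.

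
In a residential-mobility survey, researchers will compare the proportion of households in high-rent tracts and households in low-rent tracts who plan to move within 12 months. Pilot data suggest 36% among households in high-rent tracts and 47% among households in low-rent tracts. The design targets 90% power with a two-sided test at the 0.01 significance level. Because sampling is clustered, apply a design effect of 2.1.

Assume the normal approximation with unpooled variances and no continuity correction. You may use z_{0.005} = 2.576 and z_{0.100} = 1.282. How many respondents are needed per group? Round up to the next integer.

n = (z_{α/2} + z_β)² · [p₁(1−p₁) + p₂(1−p₂)] / (p₁ − p₂)²
  = (2.576 + 1.282)² · (0.36·0.64 + 0.47·0.53) / (-0.11)²
  = (3.858)² · (0.2304 + 0.2491) / 0.0121
  = 14.8842 · 0.4795 / 0.0121
  = 589.83
Design effect: 2.1 × 589.83 = 1238.65.
Round up → n = 1239 per group.

n = 1239 per group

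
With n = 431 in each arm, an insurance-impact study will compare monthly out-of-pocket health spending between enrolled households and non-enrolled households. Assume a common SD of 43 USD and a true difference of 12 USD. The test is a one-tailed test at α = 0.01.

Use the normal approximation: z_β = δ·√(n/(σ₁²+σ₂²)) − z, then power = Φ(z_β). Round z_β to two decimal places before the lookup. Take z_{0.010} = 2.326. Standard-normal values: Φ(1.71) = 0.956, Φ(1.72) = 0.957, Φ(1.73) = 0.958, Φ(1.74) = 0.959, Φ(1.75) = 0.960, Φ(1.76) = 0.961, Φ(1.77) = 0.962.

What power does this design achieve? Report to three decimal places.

Power ≈ 0.962

z_β = δ·√(n/(σ₁²+σ₂²)) − z_α
    = 12 · √(431/3698) − 2.326
    = 12 · 0.34139 − 2.326
    = 4.0967 − 2.326 = 1.7707 → 1.77
Power = Φ(1.77) = 0.962.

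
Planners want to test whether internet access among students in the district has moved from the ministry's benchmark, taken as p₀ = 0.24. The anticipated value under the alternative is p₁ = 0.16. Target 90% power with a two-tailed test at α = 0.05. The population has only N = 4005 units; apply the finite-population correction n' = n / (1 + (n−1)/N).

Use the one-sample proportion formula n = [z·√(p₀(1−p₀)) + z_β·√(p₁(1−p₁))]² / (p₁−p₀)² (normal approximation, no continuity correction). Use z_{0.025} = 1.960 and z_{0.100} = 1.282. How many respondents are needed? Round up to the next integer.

n = 251

n = [z_{α/2}·√(p₀q₀) + z_β·√(p₁q₁)]² / (p₁ − p₀)²
  = [1.960·√(0.24·0.76) + 1.282·√(0.16·0.84)]² / (-0.08)²
  = [1.960·0.4271 + 1.282·0.3666]² / 0.0064
  = [1.3071]² / 0.0064
  = 266.94
Finite-population correction (N = 4005): 266.94 / (1 + (266.94 − 1)/4005) = 250.32.
Round up → n = 251.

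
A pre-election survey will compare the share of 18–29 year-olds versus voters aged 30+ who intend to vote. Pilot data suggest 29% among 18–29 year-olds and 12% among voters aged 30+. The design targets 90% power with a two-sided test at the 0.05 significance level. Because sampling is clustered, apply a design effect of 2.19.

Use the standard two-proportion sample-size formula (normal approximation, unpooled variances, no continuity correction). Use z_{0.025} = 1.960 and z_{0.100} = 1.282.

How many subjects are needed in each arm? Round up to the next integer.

n = (z_{α/2} + z_β)² · [p₁(1−p₁) + p₂(1−p₂)] / (p₁ − p₂)²
  = (1.960 + 1.282)² · (0.29·0.71 + 0.12·0.88) / (0.17)²
  = (3.242)² · (0.2059 + 0.1056) / 0.0289
  = 10.5106 · 0.3115 / 0.0289
  = 113.29
Design effect: 2.19 × 113.29 = 248.10.
Round up → n = 249 per group.

n = 249 per group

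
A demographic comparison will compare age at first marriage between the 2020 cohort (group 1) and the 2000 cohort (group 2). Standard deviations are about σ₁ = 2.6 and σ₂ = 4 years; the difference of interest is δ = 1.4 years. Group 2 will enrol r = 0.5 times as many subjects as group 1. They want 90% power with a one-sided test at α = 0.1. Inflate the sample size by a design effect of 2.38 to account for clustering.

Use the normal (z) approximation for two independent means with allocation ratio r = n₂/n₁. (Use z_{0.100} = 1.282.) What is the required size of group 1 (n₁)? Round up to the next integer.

n₁ = 310

n₁ = (z_α + z_β)² · (σ₁² + σ₂²/r) / δ²
   = (1.282 + 1.282)² · (2.6² + 4²/0.5) / 1.4²
   = 6.5741 · (6.76 + 32) / 1.96
   = 6.5741 · 38.76 / 1.96
   = 130.01
Design effect: 2.38 × 130.01 = 309.41.
Round up → n₁ = 310; n₂ = r·n₁ = 0.5 × 310 = 155.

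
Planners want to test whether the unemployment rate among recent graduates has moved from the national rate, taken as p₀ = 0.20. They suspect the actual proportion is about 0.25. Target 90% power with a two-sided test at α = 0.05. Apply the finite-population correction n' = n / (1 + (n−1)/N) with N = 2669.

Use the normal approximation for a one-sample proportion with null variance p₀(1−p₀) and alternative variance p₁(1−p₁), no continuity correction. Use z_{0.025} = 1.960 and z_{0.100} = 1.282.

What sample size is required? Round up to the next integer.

n = [z_{α/2}·√(p₀q₀) + z_β·√(p₁q₁)]² / (p₁ − p₀)²
  = [1.960·√(0.20·0.80) + 1.282·√(0.25·0.75)]² / (0.05)²
  = [1.960·0.4000 + 1.282·0.4330]² / 0.0025
  = [1.3391]² / 0.0025
  = 717.30
Finite-population correction (N = 2669): 717.30 / (1 + (717.30 − 1)/2669) = 565.53.
Round up → n = 566.

n = 566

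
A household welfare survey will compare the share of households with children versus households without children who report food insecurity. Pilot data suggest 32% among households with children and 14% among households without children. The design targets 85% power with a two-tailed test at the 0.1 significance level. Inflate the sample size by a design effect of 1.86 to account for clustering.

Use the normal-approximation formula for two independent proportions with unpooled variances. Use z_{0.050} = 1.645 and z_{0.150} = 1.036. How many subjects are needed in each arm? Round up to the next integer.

n = 140 per group

n = (z_{α/2} + z_β)² · [p₁(1−p₁) + p₂(1−p₂)] / (p₁ − p₂)²
  = (1.645 + 1.036)² · (0.32·0.68 + 0.14·0.86) / (0.18)²
  = (2.681)² · (0.2176 + 0.1204) / 0.0324
  = 7.1878 · 0.3380 / 0.0324
  = 74.98
Design effect: 1.86 × 74.98 = 139.47.
Round up → n = 140 per group.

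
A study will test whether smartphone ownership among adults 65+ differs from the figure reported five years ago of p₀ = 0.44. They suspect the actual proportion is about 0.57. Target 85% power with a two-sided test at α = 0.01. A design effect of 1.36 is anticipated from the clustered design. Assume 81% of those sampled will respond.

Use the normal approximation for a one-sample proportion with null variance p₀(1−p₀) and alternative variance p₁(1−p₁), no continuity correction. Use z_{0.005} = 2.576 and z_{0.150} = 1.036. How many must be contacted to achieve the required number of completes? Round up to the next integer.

n = [z_{α/2}·√(p₀q₀) + z_β·√(p₁q₁)]² / (p₁ − p₀)²
  = [2.576·√(0.44·0.56) + 1.036·√(0.57·0.43)]² / (0.13)²
  = [2.576·0.4964 + 1.036·0.4951]² / 0.0169
  = [1.7916]² / 0.0169
  = 189.93
Design effect: 1.36 × 189.93 = 258.30.
Adjust for 81% response: 258.30 / 0.81 = 318.89.
Round up → n = 319.

n = 319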